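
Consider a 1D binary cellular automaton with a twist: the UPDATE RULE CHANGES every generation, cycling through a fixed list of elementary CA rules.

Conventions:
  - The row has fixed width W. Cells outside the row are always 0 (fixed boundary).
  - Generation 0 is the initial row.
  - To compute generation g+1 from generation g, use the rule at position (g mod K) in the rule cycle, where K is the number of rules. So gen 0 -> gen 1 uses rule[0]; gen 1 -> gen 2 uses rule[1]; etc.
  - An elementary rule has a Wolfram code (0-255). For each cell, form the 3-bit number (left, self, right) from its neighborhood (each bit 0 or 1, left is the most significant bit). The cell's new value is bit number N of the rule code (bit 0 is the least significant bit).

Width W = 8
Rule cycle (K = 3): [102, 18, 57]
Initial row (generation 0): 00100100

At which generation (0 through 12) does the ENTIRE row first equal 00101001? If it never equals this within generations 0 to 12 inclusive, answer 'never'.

Gen 0: 00100100
Gen 1 (rule 102): 01101100
Gen 2 (rule 18): 10000010
Gen 3 (rule 57): 01111001
Gen 4 (rule 102): 10001011
Gen 5 (rule 18): 01010000
Gen 6 (rule 57): 00101111
Gen 7 (rule 102): 01110001
Gen 8 (rule 18): 10001010
Gen 9 (rule 57): 01100101
Gen 10 (rule 102): 10101111
Gen 11 (rule 18): 00000000
Gen 12 (rule 57): 11111111

Answer: never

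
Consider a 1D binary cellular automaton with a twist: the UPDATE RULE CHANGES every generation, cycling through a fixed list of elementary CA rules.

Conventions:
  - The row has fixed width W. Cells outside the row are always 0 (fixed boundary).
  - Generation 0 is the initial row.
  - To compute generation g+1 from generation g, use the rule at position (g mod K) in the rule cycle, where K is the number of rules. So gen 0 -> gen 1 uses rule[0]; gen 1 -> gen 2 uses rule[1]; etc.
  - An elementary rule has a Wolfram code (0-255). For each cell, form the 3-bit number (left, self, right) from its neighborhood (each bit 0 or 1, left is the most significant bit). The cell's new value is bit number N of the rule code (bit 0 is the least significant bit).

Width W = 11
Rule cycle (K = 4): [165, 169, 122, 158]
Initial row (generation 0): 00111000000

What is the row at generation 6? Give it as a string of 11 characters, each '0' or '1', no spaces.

Answer: 11001001001

Derivation:
Gen 0: 00111000000
Gen 1 (rule 165): 10010011111
Gen 2 (rule 169): 00000011110
Gen 3 (rule 122): 00000110011
Gen 4 (rule 158): 00001101110
Gen 5 (rule 165): 11100010100
Gen 6 (rule 169): 11001001001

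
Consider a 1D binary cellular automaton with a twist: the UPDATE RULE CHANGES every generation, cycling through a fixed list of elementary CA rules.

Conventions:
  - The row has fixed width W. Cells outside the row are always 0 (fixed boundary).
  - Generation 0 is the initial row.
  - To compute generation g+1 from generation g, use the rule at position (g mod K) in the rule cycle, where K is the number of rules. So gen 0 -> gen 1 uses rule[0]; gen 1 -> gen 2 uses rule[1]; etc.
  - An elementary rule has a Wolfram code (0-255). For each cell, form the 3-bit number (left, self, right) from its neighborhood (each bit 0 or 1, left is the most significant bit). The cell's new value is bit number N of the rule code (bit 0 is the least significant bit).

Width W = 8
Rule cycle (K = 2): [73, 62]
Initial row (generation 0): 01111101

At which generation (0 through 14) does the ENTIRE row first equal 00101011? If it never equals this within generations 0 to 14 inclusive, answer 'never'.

Answer: never

Derivation:
Gen 0: 01111101
Gen 1 (rule 73): 01000100
Gen 2 (rule 62): 11101110
Gen 3 (rule 73): 10101010
Gen 4 (rule 62): 11111111
Gen 5 (rule 73): 10000001
Gen 6 (rule 62): 11000011
Gen 7 (rule 73): 11011011
Gen 8 (rule 62): 10110110
Gen 9 (rule 73): 00110110
Gen 10 (rule 62): 01101101
Gen 11 (rule 73): 01101100
Gen 12 (rule 62): 11011010
Gen 13 (rule 73): 11011000
Gen 14 (rule 62): 10110100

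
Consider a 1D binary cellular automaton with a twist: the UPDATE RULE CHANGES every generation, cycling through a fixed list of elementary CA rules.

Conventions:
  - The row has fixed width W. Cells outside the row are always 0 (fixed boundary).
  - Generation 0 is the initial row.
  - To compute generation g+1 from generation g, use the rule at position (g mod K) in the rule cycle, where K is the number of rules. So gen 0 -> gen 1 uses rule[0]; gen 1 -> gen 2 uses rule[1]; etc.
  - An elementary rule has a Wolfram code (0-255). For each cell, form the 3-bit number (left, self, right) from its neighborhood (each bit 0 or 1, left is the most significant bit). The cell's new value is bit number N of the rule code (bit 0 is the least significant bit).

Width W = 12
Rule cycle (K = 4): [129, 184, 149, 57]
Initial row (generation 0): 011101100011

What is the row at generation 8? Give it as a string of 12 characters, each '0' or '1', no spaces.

Gen 0: 011101100011
Gen 1 (rule 129): 001000001000
Gen 2 (rule 184): 000100000100
Gen 3 (rule 149): 110111110111
Gen 4 (rule 57): 101100001100
Gen 5 (rule 129): 000001100001
Gen 6 (rule 184): 000001010000
Gen 7 (rule 149): 111101011111
Gen 8 (rule 57): 100010110000

Answer: 100010110000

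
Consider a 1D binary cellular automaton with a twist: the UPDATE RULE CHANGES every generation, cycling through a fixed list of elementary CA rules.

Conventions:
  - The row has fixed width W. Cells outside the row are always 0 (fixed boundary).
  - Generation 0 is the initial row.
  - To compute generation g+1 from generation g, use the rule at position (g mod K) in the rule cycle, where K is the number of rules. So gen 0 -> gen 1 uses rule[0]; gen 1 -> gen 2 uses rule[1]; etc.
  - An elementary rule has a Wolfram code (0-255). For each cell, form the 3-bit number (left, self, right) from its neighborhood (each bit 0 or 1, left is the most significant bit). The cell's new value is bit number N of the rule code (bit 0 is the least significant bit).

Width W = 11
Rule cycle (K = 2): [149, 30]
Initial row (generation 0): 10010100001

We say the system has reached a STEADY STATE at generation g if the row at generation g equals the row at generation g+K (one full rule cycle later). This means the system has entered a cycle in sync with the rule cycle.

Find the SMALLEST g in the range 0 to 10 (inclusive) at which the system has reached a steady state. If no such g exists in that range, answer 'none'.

Answer: 0

Derivation:
Gen 0: 10010100001
Gen 1 (rule 149): 11010111101
Gen 2 (rule 30): 10010100001
Gen 3 (rule 149): 11010111101
Gen 4 (rule 30): 10010100001
Gen 5 (rule 149): 11010111101
Gen 6 (rule 30): 10010100001
Gen 7 (rule 149): 11010111101
Gen 8 (rule 30): 10010100001
Gen 9 (rule 149): 11010111101
Gen 10 (rule 30): 10010100001
Gen 11 (rule 149): 11010111101
Gen 12 (rule 30): 10010100001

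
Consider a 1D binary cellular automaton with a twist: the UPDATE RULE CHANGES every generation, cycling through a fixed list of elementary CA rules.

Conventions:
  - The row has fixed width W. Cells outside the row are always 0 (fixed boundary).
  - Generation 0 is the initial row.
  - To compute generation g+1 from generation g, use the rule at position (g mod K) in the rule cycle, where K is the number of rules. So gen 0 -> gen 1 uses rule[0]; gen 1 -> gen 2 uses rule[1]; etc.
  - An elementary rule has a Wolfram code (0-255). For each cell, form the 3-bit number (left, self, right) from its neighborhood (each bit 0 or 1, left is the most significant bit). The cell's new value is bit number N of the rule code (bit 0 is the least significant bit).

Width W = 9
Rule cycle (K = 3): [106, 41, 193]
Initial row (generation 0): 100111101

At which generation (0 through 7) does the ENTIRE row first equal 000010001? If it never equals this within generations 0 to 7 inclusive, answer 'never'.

Gen 0: 100111101
Gen 1 (rule 106): 001100110
Gen 2 (rule 41): 101000100
Gen 3 (rule 193): 000010001
Gen 4 (rule 106): 000100010
Gen 5 (rule 41): 110001000
Gen 6 (rule 193): 010100011
Gen 7 (rule 106): 101000111

Answer: 3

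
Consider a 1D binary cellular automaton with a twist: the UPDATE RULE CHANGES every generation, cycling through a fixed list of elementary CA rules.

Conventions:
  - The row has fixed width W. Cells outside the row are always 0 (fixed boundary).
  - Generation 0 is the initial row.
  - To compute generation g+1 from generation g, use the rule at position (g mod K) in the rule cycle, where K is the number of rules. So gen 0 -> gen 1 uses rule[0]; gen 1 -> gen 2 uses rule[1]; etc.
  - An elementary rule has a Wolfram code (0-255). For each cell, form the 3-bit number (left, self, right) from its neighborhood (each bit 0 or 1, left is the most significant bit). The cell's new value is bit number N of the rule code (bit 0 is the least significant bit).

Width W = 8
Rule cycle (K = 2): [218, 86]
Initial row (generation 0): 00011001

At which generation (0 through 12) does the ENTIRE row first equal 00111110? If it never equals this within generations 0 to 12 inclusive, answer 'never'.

Answer: 1

Derivation:
Gen 0: 00011001
Gen 1 (rule 218): 00111110
Gen 2 (rule 86): 01000011
Gen 3 (rule 218): 10100111
Gen 4 (rule 86): 10111001
Gen 5 (rule 218): 00111110
Gen 6 (rule 86): 01000011
Gen 7 (rule 218): 10100111
Gen 8 (rule 86): 10111001
Gen 9 (rule 218): 00111110
Gen 10 (rule 86): 01000011
Gen 11 (rule 218): 10100111
Gen 12 (rule 86): 10111001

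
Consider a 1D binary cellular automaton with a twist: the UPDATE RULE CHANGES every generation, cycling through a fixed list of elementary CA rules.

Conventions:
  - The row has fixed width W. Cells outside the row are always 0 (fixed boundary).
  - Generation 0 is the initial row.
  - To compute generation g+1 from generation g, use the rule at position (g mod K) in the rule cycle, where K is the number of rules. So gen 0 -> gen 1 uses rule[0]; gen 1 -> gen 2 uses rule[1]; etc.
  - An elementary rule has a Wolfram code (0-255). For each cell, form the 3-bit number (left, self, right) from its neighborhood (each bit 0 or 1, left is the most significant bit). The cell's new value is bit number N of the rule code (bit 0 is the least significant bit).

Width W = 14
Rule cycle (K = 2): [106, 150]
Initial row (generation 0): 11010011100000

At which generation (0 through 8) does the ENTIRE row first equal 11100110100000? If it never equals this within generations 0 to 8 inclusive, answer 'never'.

Answer: 1

Derivation:
Gen 0: 11010011100000
Gen 1 (rule 106): 11100110100000
Gen 2 (rule 150): 01011000110000
Gen 3 (rule 106): 10111001110000
Gen 4 (rule 150): 10010110101000
Gen 5 (rule 106): 00101111010000
Gen 6 (rule 150): 01100110011000
Gen 7 (rule 106): 11101110111000
Gen 8 (rule 150): 01000100010100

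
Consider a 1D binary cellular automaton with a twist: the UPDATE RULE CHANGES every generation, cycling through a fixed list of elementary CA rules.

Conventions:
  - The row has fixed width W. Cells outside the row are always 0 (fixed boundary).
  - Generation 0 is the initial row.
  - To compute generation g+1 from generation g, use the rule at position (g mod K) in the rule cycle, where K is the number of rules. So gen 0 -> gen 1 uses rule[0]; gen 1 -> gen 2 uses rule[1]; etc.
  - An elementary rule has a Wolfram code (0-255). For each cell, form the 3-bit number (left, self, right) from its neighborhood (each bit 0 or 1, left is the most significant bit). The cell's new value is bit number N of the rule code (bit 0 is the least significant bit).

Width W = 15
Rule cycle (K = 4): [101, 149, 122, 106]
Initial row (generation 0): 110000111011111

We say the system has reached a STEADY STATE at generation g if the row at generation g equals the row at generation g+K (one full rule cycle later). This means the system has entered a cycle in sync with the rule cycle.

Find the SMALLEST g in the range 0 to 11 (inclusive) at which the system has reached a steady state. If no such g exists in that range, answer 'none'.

Answer: none

Derivation:
Gen 0: 110000111011111
Gen 1 (rule 101): 010110001100001
Gen 2 (rule 149): 010001100011101
Gen 3 (rule 122): 101011110110110
Gen 4 (rule 106): 010110011111110
Gen 5 (rule 101): 011010000000010
Gen 6 (rule 149): 000011111111011
Gen 7 (rule 122): 000110000001111
Gen 8 (rule 106): 001110000011001
Gen 9 (rule 101): 100010111001001
Gen 10 (rule 149): 111010010101101
Gen 11 (rule 122): 101101101011110
Gen 12 (rule 106): 011111110110010
Gen 13 (rule 101): 000000011010010
Gen 14 (rule 149): 111111000011011
Gen 15 (rule 122): 100001100111111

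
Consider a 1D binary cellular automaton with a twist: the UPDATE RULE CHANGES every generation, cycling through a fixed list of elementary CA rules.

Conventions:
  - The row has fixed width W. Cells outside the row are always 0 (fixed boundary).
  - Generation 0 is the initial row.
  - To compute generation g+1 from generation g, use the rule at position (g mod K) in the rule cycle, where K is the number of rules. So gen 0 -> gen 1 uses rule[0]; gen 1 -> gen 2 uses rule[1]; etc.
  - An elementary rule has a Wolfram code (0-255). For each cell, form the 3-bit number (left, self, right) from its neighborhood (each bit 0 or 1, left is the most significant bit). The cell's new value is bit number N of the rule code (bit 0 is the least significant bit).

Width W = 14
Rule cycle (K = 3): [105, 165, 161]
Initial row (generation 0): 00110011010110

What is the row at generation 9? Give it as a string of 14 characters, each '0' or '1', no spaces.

Gen 0: 00110011010110
Gen 1 (rule 105): 10110011101110
Gen 2 (rule 165): 11000001010100
Gen 3 (rule 161): 00011100101001
Gen 4 (rule 105): 11010100010000
Gen 5 (rule 165): 00111101010111
Gen 6 (rule 161): 10011010101010
Gen 7 (rule 105): 00011101010100
Gen 8 (rule 165): 11001011111101
Gen 9 (rule 161): 00000101111010

Answer: 00000101111010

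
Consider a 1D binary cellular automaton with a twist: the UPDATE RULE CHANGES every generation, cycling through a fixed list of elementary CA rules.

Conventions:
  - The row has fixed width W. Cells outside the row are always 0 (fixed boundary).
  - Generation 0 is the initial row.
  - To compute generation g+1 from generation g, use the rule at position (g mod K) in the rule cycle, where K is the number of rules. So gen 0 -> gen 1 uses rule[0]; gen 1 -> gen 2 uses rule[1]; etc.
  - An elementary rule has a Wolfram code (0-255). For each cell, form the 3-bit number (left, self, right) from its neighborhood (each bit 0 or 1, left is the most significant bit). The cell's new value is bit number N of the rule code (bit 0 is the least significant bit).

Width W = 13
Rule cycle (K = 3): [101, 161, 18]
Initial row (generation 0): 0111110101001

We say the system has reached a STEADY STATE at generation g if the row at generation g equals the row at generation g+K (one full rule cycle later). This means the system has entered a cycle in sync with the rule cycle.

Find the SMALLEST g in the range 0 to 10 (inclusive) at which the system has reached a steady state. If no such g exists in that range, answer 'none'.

Gen 0: 0111110101001
Gen 1 (rule 101): 0000011111001
Gen 2 (rule 161): 1111001110000
Gen 3 (rule 18): 0000110001000
Gen 4 (rule 101): 1110010101011
Gen 5 (rule 161): 0100001010100
Gen 6 (rule 18): 1010010000010
Gen 7 (rule 101): 1110010111010
Gen 8 (rule 161): 0100001010100
Gen 9 (rule 18): 1010010000010
Gen 10 (rule 101): 1110010111010
Gen 11 (rule 161): 0100001010100
Gen 12 (rule 18): 1010010000010
Gen 13 (rule 101): 1110010111010

Answer: 5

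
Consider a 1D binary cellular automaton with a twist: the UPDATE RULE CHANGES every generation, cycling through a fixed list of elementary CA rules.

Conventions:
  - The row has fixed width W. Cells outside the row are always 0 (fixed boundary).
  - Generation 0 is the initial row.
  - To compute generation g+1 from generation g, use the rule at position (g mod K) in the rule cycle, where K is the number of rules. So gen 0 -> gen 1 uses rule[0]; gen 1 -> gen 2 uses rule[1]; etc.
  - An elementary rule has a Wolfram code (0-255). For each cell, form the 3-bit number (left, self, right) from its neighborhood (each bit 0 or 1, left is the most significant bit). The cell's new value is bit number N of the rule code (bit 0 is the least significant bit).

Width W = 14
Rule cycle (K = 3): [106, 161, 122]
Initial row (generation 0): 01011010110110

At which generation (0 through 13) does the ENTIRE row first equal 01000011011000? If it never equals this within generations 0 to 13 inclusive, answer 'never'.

Gen 0: 01011010110110
Gen 1 (rule 106): 10111101111110
Gen 2 (rule 161): 01011010111100
Gen 3 (rule 122): 10111101100110
Gen 4 (rule 106): 01100111101110
Gen 5 (rule 161): 00000011010100
Gen 6 (rule 122): 00000111101010
Gen 7 (rule 106): 00001100110100
Gen 8 (rule 161): 11100000001001
Gen 9 (rule 122): 10110000010110
Gen 10 (rule 106): 01110000101110
Gen 11 (rule 161): 00100110010100
Gen 12 (rule 122): 01011111101010
Gen 13 (rule 106): 10110000110100

Answer: never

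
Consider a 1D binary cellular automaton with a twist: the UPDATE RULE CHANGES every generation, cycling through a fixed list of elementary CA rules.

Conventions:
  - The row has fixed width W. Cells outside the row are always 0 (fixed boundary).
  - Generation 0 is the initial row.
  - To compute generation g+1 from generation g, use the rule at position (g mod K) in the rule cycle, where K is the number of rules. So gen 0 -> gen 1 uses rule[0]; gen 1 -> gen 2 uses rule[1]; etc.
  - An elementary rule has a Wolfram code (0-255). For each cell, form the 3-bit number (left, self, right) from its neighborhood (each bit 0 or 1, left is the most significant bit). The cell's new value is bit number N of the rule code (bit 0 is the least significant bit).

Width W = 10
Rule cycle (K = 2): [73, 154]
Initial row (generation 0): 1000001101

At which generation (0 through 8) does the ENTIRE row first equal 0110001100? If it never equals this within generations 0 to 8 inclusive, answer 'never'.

Gen 0: 1000001101
Gen 1 (rule 73): 0011101100
Gen 2 (rule 154): 0111001010
Gen 3 (rule 73): 0101000000
Gen 4 (rule 154): 1000100000
Gen 5 (rule 73): 0010001111
Gen 6 (rule 154): 0101011110
Gen 7 (rule 73): 0000010010
Gen 8 (rule 154): 0000101101

Answer: never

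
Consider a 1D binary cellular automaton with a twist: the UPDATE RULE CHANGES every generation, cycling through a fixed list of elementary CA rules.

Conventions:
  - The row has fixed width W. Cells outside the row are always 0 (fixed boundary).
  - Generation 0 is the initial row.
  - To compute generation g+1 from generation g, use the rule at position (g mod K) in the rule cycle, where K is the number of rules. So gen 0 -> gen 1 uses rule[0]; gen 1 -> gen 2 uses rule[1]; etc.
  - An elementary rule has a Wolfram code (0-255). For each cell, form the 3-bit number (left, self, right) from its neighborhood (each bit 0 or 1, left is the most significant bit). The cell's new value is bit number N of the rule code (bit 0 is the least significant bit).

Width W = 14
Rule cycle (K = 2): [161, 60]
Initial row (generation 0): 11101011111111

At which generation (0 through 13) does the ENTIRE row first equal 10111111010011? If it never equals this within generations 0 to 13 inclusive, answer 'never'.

Gen 0: 11101011111111
Gen 1 (rule 161): 01010101111110
Gen 2 (rule 60): 01111111000001
Gen 3 (rule 161): 00111110011100
Gen 4 (rule 60): 00100001010010
Gen 5 (rule 161): 10001100100000
Gen 6 (rule 60): 11001010110000
Gen 7 (rule 161): 00000101000111
Gen 8 (rule 60): 00000111100100
Gen 9 (rule 161): 11110011000001
Gen 10 (rule 60): 10001010100001
Gen 11 (rule 161): 00100101001100
Gen 12 (rule 60): 00110111101010
Gen 13 (rule 161): 10001011010100

Answer: never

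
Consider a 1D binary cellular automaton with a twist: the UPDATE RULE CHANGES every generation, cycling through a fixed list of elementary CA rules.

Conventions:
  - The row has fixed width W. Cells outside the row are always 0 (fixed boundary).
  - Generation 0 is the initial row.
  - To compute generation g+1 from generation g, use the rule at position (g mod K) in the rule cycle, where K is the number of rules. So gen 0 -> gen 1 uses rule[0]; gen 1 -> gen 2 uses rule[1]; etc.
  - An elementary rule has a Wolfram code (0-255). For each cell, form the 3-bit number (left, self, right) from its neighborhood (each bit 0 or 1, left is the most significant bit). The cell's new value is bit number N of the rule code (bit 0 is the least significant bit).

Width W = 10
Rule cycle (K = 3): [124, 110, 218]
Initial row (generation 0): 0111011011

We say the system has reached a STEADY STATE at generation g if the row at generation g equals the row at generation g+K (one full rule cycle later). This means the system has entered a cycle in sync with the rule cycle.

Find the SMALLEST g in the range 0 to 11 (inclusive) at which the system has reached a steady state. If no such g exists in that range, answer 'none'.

Gen 0: 0111011011
Gen 1 (rule 124): 0101111111
Gen 2 (rule 110): 1111000001
Gen 3 (rule 218): 1111100010
Gen 4 (rule 124): 1000110011
Gen 5 (rule 110): 1001110111
Gen 6 (rule 218): 0111110111
Gen 7 (rule 124): 0100011101
Gen 8 (rule 110): 1100110111
Gen 9 (rule 218): 1111110111
Gen 10 (rule 124): 1000011101
Gen 11 (rule 110): 1000110111
Gen 12 (rule 218): 0101110111
Gen 13 (rule 124): 0111011101
Gen 14 (rule 110): 1101110111

Answer: none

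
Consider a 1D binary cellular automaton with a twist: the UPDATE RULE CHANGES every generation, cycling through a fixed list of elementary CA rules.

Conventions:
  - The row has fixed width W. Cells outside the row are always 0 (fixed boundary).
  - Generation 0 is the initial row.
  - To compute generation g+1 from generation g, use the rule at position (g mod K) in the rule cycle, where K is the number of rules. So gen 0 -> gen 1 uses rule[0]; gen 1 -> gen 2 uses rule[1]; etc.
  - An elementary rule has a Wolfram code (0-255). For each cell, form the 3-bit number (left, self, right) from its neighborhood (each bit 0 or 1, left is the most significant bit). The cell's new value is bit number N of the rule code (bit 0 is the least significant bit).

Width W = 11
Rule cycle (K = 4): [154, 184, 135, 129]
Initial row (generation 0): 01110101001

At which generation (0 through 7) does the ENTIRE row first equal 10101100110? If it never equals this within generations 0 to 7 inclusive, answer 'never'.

Answer: never

Derivation:
Gen 0: 01110101001
Gen 1 (rule 154): 11100000110
Gen 2 (rule 184): 11010000101
Gen 3 (rule 135): 00010111101
Gen 4 (rule 129): 11000011000
Gen 5 (rule 154): 10100110100
Gen 6 (rule 184): 01010101010
Gen 7 (rule 135): 11010101010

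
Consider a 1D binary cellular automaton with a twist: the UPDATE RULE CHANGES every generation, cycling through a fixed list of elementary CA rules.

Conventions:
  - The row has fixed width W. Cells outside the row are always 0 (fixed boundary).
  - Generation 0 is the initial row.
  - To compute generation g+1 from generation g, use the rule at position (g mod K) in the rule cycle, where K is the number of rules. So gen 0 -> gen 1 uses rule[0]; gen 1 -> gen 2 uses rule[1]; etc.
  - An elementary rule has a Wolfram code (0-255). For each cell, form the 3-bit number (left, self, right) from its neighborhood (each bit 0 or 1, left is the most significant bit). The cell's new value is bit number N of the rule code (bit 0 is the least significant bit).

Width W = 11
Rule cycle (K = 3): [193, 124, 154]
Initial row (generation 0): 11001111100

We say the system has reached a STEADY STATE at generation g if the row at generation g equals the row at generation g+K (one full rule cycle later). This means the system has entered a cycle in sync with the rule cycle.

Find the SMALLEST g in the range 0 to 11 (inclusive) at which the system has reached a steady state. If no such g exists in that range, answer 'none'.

Answer: 7

Derivation:
Gen 0: 11001111100
Gen 1 (rule 193): 01000111101
Gen 2 (rule 124): 01100100111
Gen 3 (rule 154): 11011011110
Gen 4 (rule 193): 01001001110
Gen 5 (rule 124): 01101101011
Gen 6 (rule 154): 11001000010
Gen 7 (rule 193): 01000011000
Gen 8 (rule 124): 01100011100
Gen 9 (rule 154): 11010111010
Gen 10 (rule 193): 01000011000
Gen 11 (rule 124): 01100011100
Gen 12 (rule 154): 11010111010
Gen 13 (rule 193): 01000011000
Gen 14 (rule 124): 01100011100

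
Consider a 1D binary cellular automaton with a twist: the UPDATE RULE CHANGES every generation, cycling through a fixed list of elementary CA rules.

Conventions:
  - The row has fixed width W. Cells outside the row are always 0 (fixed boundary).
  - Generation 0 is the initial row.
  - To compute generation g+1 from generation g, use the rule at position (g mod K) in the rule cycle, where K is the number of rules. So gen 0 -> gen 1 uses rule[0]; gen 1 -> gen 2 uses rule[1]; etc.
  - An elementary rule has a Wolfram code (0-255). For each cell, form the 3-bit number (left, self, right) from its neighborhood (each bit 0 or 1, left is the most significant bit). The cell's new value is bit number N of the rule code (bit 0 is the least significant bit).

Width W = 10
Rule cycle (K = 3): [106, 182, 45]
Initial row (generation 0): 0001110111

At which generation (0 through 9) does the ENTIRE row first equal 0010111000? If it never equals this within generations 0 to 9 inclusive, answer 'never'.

Answer: never

Derivation:
Gen 0: 0001110111
Gen 1 (rule 106): 0011011101
Gen 2 (rule 182): 0100101011
Gen 3 (rule 45): 0100111110
Gen 4 (rule 106): 1001100010
Gen 5 (rule 182): 1110010111
Gen 6 (rule 45): 1000011100
Gen 7 (rule 106): 0000110100
Gen 8 (rule 182): 0001001110
Gen 9 (rule 45): 1101001000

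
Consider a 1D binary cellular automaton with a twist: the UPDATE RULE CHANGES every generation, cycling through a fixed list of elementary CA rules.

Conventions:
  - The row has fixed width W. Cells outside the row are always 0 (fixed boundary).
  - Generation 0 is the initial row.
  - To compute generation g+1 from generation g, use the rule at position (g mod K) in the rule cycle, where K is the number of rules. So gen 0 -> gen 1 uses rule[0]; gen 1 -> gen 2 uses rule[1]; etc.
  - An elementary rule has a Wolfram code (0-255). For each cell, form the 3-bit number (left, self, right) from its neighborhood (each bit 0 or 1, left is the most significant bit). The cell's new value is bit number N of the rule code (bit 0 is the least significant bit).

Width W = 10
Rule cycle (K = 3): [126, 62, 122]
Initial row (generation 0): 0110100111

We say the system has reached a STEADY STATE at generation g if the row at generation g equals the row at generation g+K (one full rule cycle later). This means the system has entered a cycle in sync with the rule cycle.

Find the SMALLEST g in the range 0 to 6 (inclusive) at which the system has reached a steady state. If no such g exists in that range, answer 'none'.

Gen 0: 0110100111
Gen 1 (rule 126): 1111111101
Gen 2 (rule 62): 1000000011
Gen 3 (rule 122): 0100000111
Gen 4 (rule 126): 1110001101
Gen 5 (rule 62): 1001011011
Gen 6 (rule 122): 0110111111
Gen 7 (rule 126): 1111100001
Gen 8 (rule 62): 1000010011
Gen 9 (rule 122): 0100101111

Answer: none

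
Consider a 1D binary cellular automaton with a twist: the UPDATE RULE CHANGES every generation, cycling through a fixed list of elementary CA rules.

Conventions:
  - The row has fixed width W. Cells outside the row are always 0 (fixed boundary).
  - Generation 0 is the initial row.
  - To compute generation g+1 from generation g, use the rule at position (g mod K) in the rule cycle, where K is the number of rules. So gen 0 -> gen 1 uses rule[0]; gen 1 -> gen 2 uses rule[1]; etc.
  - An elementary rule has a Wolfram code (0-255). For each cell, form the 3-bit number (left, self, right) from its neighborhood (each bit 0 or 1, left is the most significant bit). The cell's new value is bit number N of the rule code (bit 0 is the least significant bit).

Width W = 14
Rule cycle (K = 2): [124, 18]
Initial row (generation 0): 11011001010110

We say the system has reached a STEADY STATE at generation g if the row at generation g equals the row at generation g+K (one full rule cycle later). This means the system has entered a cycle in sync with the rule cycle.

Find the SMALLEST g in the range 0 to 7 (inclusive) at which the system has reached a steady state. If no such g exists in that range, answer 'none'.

Answer: 2

Derivation:
Gen 0: 11011001010110
Gen 1 (rule 124): 11111101111111
Gen 2 (rule 18): 00000000000000
Gen 3 (rule 124): 00000000000000
Gen 4 (rule 18): 00000000000000
Gen 5 (rule 124): 00000000000000
Gen 6 (rule 18): 00000000000000
Gen 7 (rule 124): 00000000000000
Gen 8 (rule 18): 00000000000000
Gen 9 (rule 124): 00000000000000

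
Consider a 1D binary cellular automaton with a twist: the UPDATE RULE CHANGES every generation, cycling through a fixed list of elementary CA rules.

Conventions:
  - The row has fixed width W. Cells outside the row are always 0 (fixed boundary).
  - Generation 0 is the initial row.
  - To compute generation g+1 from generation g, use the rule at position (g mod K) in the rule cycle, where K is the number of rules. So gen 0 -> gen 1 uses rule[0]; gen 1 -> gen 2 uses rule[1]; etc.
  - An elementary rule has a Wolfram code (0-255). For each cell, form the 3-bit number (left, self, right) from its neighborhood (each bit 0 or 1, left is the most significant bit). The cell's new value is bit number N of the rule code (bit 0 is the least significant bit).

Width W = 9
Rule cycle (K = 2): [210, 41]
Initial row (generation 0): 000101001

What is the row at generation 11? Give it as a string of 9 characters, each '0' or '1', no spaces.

Gen 0: 000101001
Gen 1 (rule 210): 001000110
Gen 2 (rule 41): 100010100
Gen 3 (rule 210): 010100010
Gen 4 (rule 41): 001001000
Gen 5 (rule 210): 010110100
Gen 6 (rule 41): 001101001
Gen 7 (rule 210): 010100110
Gen 8 (rule 41): 001000100
Gen 9 (rule 210): 010101010
Gen 10 (rule 41): 001010100
Gen 11 (rule 210): 010000010

Answer: 010000010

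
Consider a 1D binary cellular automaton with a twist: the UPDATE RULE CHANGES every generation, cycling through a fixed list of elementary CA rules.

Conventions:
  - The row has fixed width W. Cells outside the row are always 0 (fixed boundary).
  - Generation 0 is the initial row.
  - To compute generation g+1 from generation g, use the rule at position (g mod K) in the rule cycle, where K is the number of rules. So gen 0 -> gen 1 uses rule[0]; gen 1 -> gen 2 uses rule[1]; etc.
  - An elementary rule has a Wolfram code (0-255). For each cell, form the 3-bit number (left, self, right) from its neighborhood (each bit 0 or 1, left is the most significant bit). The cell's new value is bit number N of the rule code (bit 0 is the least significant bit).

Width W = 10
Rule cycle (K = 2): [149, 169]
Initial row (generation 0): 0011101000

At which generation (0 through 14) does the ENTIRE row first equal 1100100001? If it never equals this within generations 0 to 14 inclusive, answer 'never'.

Gen 0: 0011101000
Gen 1 (rule 149): 1001001111
Gen 2 (rule 169): 0000001110
Gen 3 (rule 149): 1111100101
Gen 4 (rule 169): 1111000010
Gen 5 (rule 149): 0110111011
Gen 6 (rule 169): 0101110110
Gen 7 (rule 149): 0100100001
Gen 8 (rule 169): 0000001100
Gen 9 (rule 149): 1111100011
Gen 10 (rule 169): 1111001010
Gen 11 (rule 149): 0110101011
Gen 12 (rule 169): 0101010110
Gen 13 (rule 149): 0101010001
Gen 14 (rule 169): 0010100100

Answer: never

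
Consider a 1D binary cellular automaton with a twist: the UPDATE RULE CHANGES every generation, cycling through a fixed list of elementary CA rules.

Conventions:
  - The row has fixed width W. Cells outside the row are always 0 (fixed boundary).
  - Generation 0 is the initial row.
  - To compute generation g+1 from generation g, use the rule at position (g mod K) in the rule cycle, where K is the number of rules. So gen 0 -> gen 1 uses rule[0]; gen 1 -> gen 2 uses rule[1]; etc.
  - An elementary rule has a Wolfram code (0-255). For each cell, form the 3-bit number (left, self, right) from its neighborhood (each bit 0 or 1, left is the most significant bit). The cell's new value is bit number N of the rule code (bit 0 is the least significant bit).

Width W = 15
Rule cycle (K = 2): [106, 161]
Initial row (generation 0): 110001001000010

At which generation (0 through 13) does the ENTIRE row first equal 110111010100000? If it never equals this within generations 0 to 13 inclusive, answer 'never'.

Gen 0: 110001001000010
Gen 1 (rule 106): 110010010000100
Gen 2 (rule 161): 000000000110001
Gen 3 (rule 106): 000000001110010
Gen 4 (rule 161): 111111100100000
Gen 5 (rule 106): 100000101000000
Gen 6 (rule 161): 001110010011111
Gen 7 (rule 106): 011010100110001
Gen 8 (rule 161): 000101000000100
Gen 9 (rule 106): 001010000001000
Gen 10 (rule 161): 100100111100011
Gen 11 (rule 106): 001001100100111
Gen 12 (rule 161): 100000000000010
Gen 13 (rule 106): 000000000000100

Answer: never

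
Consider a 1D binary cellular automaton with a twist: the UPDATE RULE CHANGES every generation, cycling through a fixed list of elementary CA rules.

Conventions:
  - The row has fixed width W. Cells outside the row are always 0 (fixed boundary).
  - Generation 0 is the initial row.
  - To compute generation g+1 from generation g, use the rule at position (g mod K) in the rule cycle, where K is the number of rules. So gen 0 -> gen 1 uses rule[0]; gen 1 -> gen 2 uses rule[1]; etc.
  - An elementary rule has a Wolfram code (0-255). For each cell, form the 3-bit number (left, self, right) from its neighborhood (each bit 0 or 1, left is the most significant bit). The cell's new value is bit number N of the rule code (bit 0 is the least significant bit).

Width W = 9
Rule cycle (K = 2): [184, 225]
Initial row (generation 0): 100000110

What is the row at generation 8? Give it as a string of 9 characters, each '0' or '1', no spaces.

Gen 0: 100000110
Gen 1 (rule 184): 010000101
Gen 2 (rule 225): 000110010
Gen 3 (rule 184): 000101001
Gen 4 (rule 225): 110010000
Gen 5 (rule 184): 101001000
Gen 6 (rule 225): 010000011
Gen 7 (rule 184): 001000010
Gen 8 (rule 225): 100011000

Answer: 100011000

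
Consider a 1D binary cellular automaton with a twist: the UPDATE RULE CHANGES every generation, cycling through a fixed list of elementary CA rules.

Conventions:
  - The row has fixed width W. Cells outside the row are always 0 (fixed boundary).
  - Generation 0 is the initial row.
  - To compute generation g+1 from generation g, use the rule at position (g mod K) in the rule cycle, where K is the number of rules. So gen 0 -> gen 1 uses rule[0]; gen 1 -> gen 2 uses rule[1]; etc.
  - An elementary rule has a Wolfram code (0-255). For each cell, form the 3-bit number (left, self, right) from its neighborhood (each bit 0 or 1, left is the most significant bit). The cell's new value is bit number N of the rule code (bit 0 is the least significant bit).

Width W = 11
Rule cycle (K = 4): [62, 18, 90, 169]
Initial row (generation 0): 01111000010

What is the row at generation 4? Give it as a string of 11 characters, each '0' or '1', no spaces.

Gen 0: 01111000010
Gen 1 (rule 62): 11000100111
Gen 2 (rule 18): 00101011000
Gen 3 (rule 90): 01000011100
Gen 4 (rule 169): 00011011001

Answer: 00011011001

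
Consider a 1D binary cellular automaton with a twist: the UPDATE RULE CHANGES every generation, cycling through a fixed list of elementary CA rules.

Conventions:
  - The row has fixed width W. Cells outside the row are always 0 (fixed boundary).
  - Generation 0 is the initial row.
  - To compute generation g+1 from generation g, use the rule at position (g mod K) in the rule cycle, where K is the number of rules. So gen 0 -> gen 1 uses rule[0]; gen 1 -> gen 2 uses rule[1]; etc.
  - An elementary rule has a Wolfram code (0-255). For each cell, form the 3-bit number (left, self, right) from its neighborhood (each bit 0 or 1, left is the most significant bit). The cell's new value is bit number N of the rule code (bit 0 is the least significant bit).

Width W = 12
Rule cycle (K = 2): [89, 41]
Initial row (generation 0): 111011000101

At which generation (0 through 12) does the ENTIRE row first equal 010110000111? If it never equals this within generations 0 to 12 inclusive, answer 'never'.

Gen 0: 111011000101
Gen 1 (rule 89): 101011110000
Gen 2 (rule 41): 010110000111
Gen 3 (rule 89): 000111110101
Gen 4 (rule 41): 110100001010
Gen 5 (rule 89): 110011100001
Gen 6 (rule 41): 100010001100
Gen 7 (rule 89): 011001101111
Gen 8 (rule 41): 010001011000
Gen 9 (rule 89): 001100011111
Gen 10 (rule 41): 101001010000
Gen 11 (rule 89): 000100001111
Gen 12 (rule 41): 110001101000

Answer: 2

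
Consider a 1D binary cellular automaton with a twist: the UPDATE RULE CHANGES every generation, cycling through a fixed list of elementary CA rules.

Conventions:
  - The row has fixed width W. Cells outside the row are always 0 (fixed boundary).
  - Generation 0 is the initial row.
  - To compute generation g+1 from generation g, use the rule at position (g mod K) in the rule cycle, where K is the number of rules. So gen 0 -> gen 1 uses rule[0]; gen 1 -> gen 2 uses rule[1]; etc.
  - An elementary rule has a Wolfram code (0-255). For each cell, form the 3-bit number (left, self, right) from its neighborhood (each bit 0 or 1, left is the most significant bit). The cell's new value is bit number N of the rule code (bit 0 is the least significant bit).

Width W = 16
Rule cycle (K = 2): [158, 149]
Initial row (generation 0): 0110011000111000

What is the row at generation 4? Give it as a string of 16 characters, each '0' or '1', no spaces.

Answer: 1100111111111101

Derivation:
Gen 0: 0110011000111000
Gen 1 (rule 158): 1101110101110100
Gen 2 (rule 149): 0000100100100111
Gen 3 (rule 158): 0001111111111110
Gen 4 (rule 149): 1100111111111101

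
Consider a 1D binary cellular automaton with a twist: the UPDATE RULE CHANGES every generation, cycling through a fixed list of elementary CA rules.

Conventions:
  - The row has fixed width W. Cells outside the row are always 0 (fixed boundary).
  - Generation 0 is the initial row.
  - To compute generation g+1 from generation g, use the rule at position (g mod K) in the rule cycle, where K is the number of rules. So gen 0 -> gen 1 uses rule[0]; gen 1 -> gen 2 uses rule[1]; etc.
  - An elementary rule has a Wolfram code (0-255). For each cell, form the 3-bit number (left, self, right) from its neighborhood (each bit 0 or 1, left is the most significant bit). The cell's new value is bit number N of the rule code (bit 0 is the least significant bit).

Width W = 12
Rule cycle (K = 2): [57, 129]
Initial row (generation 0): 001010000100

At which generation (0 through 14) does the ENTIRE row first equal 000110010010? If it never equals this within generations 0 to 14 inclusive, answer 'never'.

Answer: never

Derivation:
Gen 0: 001010000100
Gen 1 (rule 57): 100101110011
Gen 2 (rule 129): 000000100000
Gen 3 (rule 57): 111110011111
Gen 4 (rule 129): 011100001110
Gen 5 (rule 57): 010011101001
Gen 6 (rule 129): 000001000000
Gen 7 (rule 57): 111100111111
Gen 8 (rule 129): 011000011110
Gen 9 (rule 57): 010111010001
Gen 10 (rule 129): 000010000100
Gen 11 (rule 57): 111001110011
Gen 12 (rule 129): 010000100000
Gen 13 (rule 57): 001110011111
Gen 14 (rule 129): 100100001110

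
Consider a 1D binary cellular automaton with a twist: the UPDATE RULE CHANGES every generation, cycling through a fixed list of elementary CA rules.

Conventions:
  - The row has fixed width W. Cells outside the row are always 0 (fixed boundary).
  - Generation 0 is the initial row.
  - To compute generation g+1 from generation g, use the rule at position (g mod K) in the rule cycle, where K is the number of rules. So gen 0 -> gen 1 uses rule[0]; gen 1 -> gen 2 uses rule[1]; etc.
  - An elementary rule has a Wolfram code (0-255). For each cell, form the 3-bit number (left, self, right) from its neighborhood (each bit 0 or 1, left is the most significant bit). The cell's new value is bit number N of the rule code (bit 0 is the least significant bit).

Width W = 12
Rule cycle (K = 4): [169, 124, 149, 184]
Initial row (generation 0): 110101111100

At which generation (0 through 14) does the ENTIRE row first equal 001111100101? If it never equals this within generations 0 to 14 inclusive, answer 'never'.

Answer: 7

Derivation:
Gen 0: 110101111100
Gen 1 (rule 169): 101011111001
Gen 2 (rule 124): 111110001101
Gen 3 (rule 149): 011101100001
Gen 4 (rule 184): 011011010000
Gen 5 (rule 169): 010110100111
Gen 6 (rule 124): 011111110101
Gen 7 (rule 149): 001111100101
Gen 8 (rule 184): 001111010010
Gen 9 (rule 169): 101110100000
Gen 10 (rule 124): 111011110000
Gen 11 (rule 149): 010001101111
Gen 12 (rule 184): 001001011110
Gen 13 (rule 169): 100000111100
Gen 14 (rule 124): 110000100110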